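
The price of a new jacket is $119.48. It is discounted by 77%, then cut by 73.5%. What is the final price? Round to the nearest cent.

$7.28

Apply the 77% decrease: $119.48 × 0.23 = $27.4804.
73.5% decrease: $27.4804 × 0.265 = $7.282306 ≈ $7.28.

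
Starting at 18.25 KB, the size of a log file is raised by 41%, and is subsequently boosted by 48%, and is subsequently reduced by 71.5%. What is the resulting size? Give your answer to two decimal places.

10.85 KB

41% increase: 18.25 × 1.41 = 25.7325.
After the 48% increase: 25.7325 × 1.48 = 38.0841.
After the 71.5% decrease: 38.0841 × 0.285 = 10.8539685 ≈ 10.85.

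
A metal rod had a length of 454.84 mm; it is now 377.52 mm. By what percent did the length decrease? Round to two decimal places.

Change: 377.52 − 454.84 = -77.32.
Relative to the original: -77.32 ÷ 454.84 ≈ -17.00%.
So the length decreased by 17.00%.

17.00%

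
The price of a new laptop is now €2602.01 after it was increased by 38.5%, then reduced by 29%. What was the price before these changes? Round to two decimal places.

€2646.07

Undoing the 29% decrease: €2602.01 ÷ 0.71 ≈ €3664.802817.
Undoing the 38.5% increase: €3664.802817 ÷ 1.385 ≈ €2646.07.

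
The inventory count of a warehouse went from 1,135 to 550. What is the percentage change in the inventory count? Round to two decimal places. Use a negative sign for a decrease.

Change: 550 − 1,135 = -585.
Relative to the original: -585 ÷ 1,135 ≈ -51.54%.

-51.54%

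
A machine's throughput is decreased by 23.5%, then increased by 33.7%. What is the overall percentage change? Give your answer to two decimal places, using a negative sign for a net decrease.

2.28%

A 23.5% decrease multiplies by 0.765.
Then a 33.7% increase: 0.765 × 1.337 = 1.022805.
Overall factor 1.022805, i.e. 2.28%.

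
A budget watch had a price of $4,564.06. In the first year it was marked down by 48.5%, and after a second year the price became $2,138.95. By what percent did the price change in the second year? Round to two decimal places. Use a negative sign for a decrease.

After the first year: $4,564.06 × 0.515 = $2350.4909.
Second-year multiplier: $2,138.95 ÷ $2350.4909 ≈ 0.910001.
That is a change of -9.00%.

-9.00%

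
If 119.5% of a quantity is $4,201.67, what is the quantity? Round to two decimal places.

$4,201.67 ÷ 1.195 ≈ $3,516.04.

$3,516.04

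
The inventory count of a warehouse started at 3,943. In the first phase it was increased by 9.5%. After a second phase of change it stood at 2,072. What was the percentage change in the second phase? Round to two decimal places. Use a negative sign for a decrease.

-52.01%

After the first phase: 3,943 × 1.095 = 4317.585.
Second-phase multiplier: 2,072 ÷ 4317.585 ≈ 0.479898.
That is a change of -52.01%.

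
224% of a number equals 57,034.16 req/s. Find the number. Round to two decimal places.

25,461.68 req/s

57,034.16 req/s ÷ 2.24 ≈ 25,461.68 req/s.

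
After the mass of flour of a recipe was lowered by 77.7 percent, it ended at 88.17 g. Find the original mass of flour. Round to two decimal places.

The overall multiplier applied was 0.223.
So the original mass of flour was 88.17 ÷ 0.223 ≈ 395.38 g.

395.38 g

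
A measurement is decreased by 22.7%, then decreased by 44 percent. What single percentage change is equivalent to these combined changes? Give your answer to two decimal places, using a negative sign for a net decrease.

-56.71%

The combined multiplier is 0.773 × 0.56 = 0.43288.
That corresponds to a decrease of 56.71%.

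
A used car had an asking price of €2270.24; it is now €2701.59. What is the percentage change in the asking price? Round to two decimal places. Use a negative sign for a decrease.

Change: €2701.59 − €2270.24 = €431.35.
Relative to the original: €431.35 ÷ €2270.24 ≈ 19.00%.

19.00%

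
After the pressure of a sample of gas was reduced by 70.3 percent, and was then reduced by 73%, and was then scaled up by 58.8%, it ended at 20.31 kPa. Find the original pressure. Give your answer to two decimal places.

Undoing the 58.8% increase: 20.31 ÷ 1.588 ≈ 12.789673.
Undoing the 73% decrease: 12.789673 ÷ 0.27 ≈ 47.369159.
Undoing the 70.3% decrease: 47.369159 ÷ 0.297 ≈ 159.49 kPa.

159.49 kPa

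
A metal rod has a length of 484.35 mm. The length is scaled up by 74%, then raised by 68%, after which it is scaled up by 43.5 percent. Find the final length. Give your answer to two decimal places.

2031.75 mm

After the 74% increase: 484.35 × 1.74 = 842.769.
After the 68% increase: 842.769 × 1.68 = 1415.85192.
43.5% increase: 1415.85192 × 1.435 = 2031.7475052 ≈ 2031.75.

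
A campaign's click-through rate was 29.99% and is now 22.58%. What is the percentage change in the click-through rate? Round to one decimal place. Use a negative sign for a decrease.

-24.7%

The change is 22.58 − 29.99 = -7.41 percentage points.
Relative to the original 29.99%, that is -7.41 ÷ 29.99 ≈ -24.7%.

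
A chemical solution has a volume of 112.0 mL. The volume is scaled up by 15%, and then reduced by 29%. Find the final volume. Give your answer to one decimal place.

91.4 mL

Each change multiplies by a factor: 1.15 × 0.71 = 0.8165.
112.0 × 0.8165 = 91.448 ≈ 91.4.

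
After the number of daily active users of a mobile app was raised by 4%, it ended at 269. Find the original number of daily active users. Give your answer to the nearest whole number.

259

The overall multiplier applied was 1.04.
So the original number of daily active users was 269 ÷ 1.04 ≈ 259.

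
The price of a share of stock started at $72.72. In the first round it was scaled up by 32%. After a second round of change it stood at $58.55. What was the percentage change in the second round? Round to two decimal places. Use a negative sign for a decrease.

After the first round: $72.72 × 1.32 = $95.9904.
Second-round multiplier: $58.55 ÷ $95.9904 ≈ 0.609957.
That is a change of -39.00%.

-39.00%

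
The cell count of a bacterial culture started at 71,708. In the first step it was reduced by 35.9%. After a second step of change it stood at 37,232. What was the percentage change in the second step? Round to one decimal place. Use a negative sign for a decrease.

-19.0%

After the first step: 71,708 × 0.641 = 45964.828.
Second-step multiplier: 37,232 ÷ 45964.828 ≈ 0.81001.
That is a change of -19.0%.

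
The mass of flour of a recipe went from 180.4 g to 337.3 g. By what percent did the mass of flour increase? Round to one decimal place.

87.0%

Change: 337.3 − 180.4 = 156.9.
Relative to the original: 156.9 ÷ 180.4 ≈ 87.0%.
So the mass of flour increased by 87.0%.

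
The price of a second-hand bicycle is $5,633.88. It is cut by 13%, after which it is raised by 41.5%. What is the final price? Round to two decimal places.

$6,935.59

Apply the 13% decrease: $5,633.88 × 0.87 = $4901.4756.
Apply the 41.5% increase: $4901.4756 × 1.415 = $6935.587974 ≈ $6,935.59.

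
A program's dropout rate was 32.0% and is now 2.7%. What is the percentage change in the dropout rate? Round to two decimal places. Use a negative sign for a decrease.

-91.56%

The change is 2.7 − 32.0 = -29.3 percentage points.
Relative to the original 32.0%, that is -29.3 ÷ 32.0 ≈ -91.56%.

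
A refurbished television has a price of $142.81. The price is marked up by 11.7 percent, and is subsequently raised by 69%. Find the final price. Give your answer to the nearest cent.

$269.59

Each change multiplies by a factor: 1.117 × 1.69 = 1.88773.
$142.81 × 1.88773 = $269.5867213 ≈ $269.59.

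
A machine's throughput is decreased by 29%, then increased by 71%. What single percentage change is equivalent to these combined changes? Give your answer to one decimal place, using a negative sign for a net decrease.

A 29% decrease multiplies by 0.71.
Then a 71% increase: 0.71 × 1.71 = 1.2141.
Overall factor 1.2141, i.e. 21.4%.

21.4%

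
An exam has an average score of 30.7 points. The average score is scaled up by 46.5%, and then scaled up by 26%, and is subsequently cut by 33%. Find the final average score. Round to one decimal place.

38.0 points

Each change multiplies by a factor: 1.465 × 1.26 × 0.67 = 1.236753.
30.7 × 1.236753 = 37.9683171 ≈ 38.0.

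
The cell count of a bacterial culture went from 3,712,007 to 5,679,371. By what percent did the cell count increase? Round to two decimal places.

Change: 5,679,371 − 3,712,007 = 1,967,364.
Relative to the original: 1,967,364 ÷ 3,712,007 ≈ 53.00%.
So the cell count increased by 53.00%.

53.00%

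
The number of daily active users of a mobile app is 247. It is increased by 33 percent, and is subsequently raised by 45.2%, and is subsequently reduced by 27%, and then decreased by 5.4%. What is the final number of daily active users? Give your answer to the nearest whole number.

329

Each change multiplies by a factor: 1.33 × 1.452 × 0.73 × 0.946 = 1.3336204728.
247 × 1.3336204728 = 329.4042567816 ≈ 329.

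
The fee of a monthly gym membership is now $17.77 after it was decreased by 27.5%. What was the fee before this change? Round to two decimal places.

The overall multiplier applied was 0.725.
So the original fee was $17.77 ÷ 0.725 ≈ $24.51.

$24.51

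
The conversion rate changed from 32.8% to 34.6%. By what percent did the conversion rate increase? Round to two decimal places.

5.49%

The change is 34.6 − 32.8 = 1.8 percentage points.
Relative to the original 32.8%, that is 1.8 ÷ 32.8 ≈ 5.49%.
So the conversion rate rose by 5.49%.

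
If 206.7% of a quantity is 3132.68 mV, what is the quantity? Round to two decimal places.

3132.68 mV ÷ 2.067 ≈ 1515.57 mV.

1515.57 mV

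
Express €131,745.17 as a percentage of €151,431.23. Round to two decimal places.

€131,745.17 ÷ €151,431.23 ≈ 87.00%.

87.00%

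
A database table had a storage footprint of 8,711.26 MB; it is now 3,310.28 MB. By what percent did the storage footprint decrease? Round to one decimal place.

62.0%

Change: 3,310.28 − 8,711.26 = -5,400.98.
Relative to the original: -5,400.98 ÷ 8,711.26 ≈ -62.0%.
So the storage footprint decreased by 62.0%.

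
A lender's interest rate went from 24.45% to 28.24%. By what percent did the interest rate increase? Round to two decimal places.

15.50%

The change is 28.24 − 24.45 = 3.79 percentage points.
Relative to the original 24.45%, that is 3.79 ÷ 24.45 ≈ 15.50%.
So the interest rate rose by 15.50%.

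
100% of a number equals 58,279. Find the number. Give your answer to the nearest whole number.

58,279 ÷ 1 = 58,279.

58,279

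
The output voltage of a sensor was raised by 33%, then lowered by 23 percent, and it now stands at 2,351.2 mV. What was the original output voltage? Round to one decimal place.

The overall multiplier applied was 1.33 × 0.77 = 1.0241.
So the original output voltage was 2,351.2 ÷ 1.0241 ≈ 2,295.9 mV.

2,295.9 mV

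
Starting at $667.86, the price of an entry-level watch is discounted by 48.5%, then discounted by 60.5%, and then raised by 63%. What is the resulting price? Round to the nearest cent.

48.5% decrease: $667.86 × 0.515 = $343.9479.
Apply the 60.5% decrease: $343.9479 × 0.395 = $135.8594205.
After the 63% increase: $135.8594205 × 1.63 = $221.450855415 ≈ $221.45.

$221.45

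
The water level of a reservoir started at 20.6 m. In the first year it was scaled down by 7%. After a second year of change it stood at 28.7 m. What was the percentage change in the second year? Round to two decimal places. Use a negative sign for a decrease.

After the first year: 20.6 × 0.93 = 19.158.
Second-year multiplier: 28.7 ÷ 19.158 ≈ 1.498069.
That is a change of 49.81%.

49.81%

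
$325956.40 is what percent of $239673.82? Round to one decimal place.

$325956.40 ÷ $239673.82 ≈ 136.0%.

136.0%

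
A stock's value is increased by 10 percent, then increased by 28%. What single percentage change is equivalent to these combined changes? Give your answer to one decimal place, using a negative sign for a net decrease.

40.8%

A 10% increase multiplies by 1.1.
Then a 28% increase: 1.1 × 1.28 = 1.408.
Overall factor 1.408, i.e. 40.8%.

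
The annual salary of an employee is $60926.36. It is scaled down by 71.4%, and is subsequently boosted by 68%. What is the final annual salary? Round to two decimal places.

Each change multiplies by a factor: 0.286 × 1.68 = 0.48048.
$60926.36 × 0.48048 = $29273.8974528 ≈ $29273.90.

$29273.90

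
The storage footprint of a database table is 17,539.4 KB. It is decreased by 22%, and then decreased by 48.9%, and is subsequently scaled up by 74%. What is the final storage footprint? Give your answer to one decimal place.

12,164.1 KB

After the 22% decrease: 17,539.4 × 0.78 = 13680.732.
After the 48.9% decrease: 13680.732 × 0.511 = 6990.854052.
Apply the 74% increase: 6990.854052 × 1.74 = 12164.08605048 ≈ 12,164.1.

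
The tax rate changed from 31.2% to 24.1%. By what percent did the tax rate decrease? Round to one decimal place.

22.8%

The change is 24.1 − 31.2 = -7.1 percentage points.
Relative to the original 31.2%, that is -7.1 ÷ 31.2 ≈ -22.8%.
So the tax rate fell by 22.8%.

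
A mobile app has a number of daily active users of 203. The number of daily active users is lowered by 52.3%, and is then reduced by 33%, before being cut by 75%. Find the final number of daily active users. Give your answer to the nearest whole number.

Each change multiplies by a factor: 0.477 × 0.67 × 0.25 = 0.0798975.
203 × 0.0798975 = 16.2191925 ≈ 16.

16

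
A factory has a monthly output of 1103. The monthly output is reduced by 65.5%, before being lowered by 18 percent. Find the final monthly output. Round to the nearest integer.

312

Each change multiplies by a factor: 0.345 × 0.82 = 0.2829.
1103 × 0.2829 = 312.0387 ≈ 312.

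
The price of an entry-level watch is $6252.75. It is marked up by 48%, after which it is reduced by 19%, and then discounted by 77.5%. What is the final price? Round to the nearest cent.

$1686.55

48% increase: $6252.75 × 1.48 = $9254.07.
After the 19% decrease: $9254.07 × 0.81 = $7495.7967.
Apply the 77.5% decrease: $7495.7967 × 0.225 = $1686.5542575 ≈ $1686.55.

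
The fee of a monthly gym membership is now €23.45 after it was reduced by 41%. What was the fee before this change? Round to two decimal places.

€39.75

The overall multiplier applied was 0.59.
So the original fee was €23.45 ÷ 0.59 ≈ €39.75.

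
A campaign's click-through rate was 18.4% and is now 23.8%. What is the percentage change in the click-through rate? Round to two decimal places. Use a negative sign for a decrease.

29.35%

The change is 23.8 − 18.4 = 5.4 percentage points.
Relative to the original 18.4%, that is 5.4 ÷ 18.4 ≈ 29.35%.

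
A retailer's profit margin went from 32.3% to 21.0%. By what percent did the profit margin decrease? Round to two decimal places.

The change is 21.0 − 32.3 = -11.3 percentage points.
Relative to the original 32.3%, that is -11.3 ÷ 32.3 ≈ -34.98%.
So the profit margin fell by 34.98%.

34.98%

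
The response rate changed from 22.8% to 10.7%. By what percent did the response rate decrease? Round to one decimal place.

53.1%

The change is 10.7 − 22.8 = -12.1 percentage points.
Relative to the original 22.8%, that is -12.1 ÷ 22.8 ≈ -53.1%.
So the response rate fell by 53.1%.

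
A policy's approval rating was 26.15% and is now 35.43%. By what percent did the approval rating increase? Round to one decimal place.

35.5%

The change is 35.43 − 26.15 = 9.28 percentage points.
Relative to the original 26.15%, that is 9.28 ÷ 26.15 ≈ 35.5%.
So the approval rating rose by 35.5%.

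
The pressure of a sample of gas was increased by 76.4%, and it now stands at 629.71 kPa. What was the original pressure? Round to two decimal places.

The overall multiplier applied was 1.764.
So the original pressure was 629.71 ÷ 1.764 ≈ 356.98 kPa.

356.98 kPa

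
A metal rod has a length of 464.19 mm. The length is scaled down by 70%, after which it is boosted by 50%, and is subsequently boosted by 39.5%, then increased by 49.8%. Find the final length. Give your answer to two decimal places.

436.51 mm

70% decrease: 464.19 × 0.3 = 139.257.
After the 50% increase: 139.257 × 1.5 = 208.8855.
39.5% increase: 208.8855 × 1.395 = 291.3952725.
49.8% increase: 291.3952725 × 1.498 = 436.510118205 ≈ 436.51.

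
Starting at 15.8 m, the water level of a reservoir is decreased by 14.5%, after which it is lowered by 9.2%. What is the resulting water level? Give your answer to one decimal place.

12.3 m

Each change multiplies by a factor: 0.855 × 0.908 = 0.77634.
15.8 × 0.77634 = 12.266172 ≈ 12.3.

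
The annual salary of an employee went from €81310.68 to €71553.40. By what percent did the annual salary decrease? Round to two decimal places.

12.00%

Change: €71553.40 − €81310.68 = -€9757.28.
Relative to the original: -€9757.28 ÷ €81310.68 ≈ -12.00%.
So the annual salary decreased by 12.00%.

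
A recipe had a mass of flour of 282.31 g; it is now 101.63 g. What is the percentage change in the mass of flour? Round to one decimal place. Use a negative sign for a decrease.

-64.0%

Change: 101.63 − 282.31 = -180.68.
Relative to the original: -180.68 ÷ 282.31 ≈ -64.0%.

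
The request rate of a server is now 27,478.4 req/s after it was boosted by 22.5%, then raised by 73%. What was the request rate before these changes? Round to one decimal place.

12,966.1 req/s

The overall multiplier applied was 1.225 × 1.73 = 2.11925.
So the original request rate was 27,478.4 ÷ 2.11925 ≈ 12,966.1 req/s.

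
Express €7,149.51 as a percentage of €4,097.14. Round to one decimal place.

174.5%

€7,149.51 ÷ €4,097.14 ≈ 174.5%.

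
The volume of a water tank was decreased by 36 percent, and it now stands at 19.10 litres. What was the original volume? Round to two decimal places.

29.84 litres

The overall multiplier applied was 0.64.
So the original volume was 19.10 ÷ 0.64 ≈ 29.84 litres.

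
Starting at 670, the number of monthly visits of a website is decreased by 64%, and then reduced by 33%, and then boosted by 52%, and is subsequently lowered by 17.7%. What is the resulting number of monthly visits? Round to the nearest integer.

202

After the 64% decrease: 670 × 0.36 = 241.2.
33% decrease: 241.2 × 0.67 = 161.604.
52% increase: 161.604 × 1.52 = 245.63808.
Apply the 17.7% decrease: 245.63808 × 0.823 = 202.16013984 ≈ 202.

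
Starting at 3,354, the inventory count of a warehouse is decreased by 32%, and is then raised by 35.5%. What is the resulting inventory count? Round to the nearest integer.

3,090

Each change multiplies by a factor: 0.68 × 1.355 = 0.9214.
3,354 × 0.9214 = 3090.3756 ≈ 3,090.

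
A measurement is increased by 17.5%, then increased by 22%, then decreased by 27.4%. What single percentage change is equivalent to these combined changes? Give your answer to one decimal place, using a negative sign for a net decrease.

4.1%

A 17.5% increase multiplies by 1.175.
Then a 22% increase: 1.175 × 1.22 = 1.4335.
Then a 27.4% decrease: 1.4335 × 0.726 = 1.040721.
Overall factor 1.040721, i.e. 4.1%.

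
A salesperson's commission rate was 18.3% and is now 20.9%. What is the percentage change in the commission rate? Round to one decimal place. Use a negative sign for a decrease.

The change is 20.9 − 18.3 = 2.6 percentage points.
Relative to the original 18.3%, that is 2.6 ÷ 18.3 ≈ 14.2%.

14.2%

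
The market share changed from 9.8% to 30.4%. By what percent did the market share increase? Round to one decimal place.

The change is 30.4 − 9.8 = 20.6 percentage points.
Relative to the original 9.8%, that is 20.6 ÷ 9.8 ≈ 210.2%.
So the market share rose by 210.2%.

210.2%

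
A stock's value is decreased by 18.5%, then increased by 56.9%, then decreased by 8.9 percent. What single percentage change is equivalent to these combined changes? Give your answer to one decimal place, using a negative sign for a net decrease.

The combined multiplier is 0.815 × 1.569 × 0.911 = 1.164927585.
That corresponds to an increase of 16.5%.

16.5%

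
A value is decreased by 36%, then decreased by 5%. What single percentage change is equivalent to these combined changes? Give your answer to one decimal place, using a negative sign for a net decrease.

-39.2%

The combined multiplier is 0.64 × 0.95 = 0.608.
That corresponds to a decrease of 39.2%.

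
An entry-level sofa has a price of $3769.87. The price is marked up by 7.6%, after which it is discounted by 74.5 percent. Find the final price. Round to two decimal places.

$1034.38

Each change multiplies by a factor: 1.076 × 0.255 = 0.27438.
$3769.87 × 0.27438 = $1034.3769306 ≈ $1034.38.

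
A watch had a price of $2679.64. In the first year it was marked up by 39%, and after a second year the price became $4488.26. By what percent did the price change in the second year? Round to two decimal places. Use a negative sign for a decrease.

20.50%

After the first year: $2679.64 × 1.39 = $3724.6996.
Second-year multiplier: $4488.26 ÷ $3724.6996 ≈ 1.204999.
That is a change of 20.50%.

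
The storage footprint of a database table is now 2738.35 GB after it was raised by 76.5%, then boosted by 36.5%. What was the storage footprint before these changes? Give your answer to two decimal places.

Undoing the 36.5% increase: 2738.35 ÷ 1.365 ≈ 2006.117216.
Undoing the 76.5% increase: 2006.117216 ÷ 1.765 ≈ 1136.61 GB.

1136.61 GB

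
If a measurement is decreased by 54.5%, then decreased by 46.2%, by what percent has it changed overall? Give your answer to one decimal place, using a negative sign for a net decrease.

A 54.5% decrease multiplies by 0.455.
Then a 46.2% decrease: 0.455 × 0.538 = 0.24479.
Overall factor 0.24479, i.e. -75.5%.

-75.5%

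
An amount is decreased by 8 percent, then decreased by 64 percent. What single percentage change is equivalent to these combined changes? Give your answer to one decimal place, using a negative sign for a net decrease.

-66.9%

An 8% decrease multiplies by 0.92.
Then a 64% decrease: 0.92 × 0.36 = 0.3312.
Overall factor 0.3312, i.e. -66.9%.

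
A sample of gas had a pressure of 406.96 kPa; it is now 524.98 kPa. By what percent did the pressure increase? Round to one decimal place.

29.0%

Change: 524.98 − 406.96 = 118.02.
Relative to the original: 118.02 ÷ 406.96 ≈ 29.0%.
So the pressure increased by 29.0%.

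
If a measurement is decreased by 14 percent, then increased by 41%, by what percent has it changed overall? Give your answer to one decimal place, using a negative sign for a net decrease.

A 14% decrease multiplies by 0.86.
Then a 41% increase: 0.86 × 1.41 = 1.2126.
Overall factor 1.2126, i.e. 21.3%.

21.3%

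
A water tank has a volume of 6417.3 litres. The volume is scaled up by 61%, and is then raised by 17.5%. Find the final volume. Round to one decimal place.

Apply the 61% increase: 6417.3 × 1.61 = 10331.853.
17.5% increase: 10331.853 × 1.175 = 12139.927275 ≈ 12139.9.

12139.9 litres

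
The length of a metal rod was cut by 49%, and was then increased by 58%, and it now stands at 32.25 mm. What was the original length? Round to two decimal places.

40.02 mm

Undoing the 58% increase: 32.25 ÷ 1.58 ≈ 20.411392.
Undoing the 49% decrease: 20.411392 ÷ 0.51 ≈ 40.02 mm.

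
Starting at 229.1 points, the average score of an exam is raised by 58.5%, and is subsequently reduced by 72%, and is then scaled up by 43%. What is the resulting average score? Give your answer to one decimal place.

145.4 points

Each change multiplies by a factor: 1.585 × 0.28 × 1.43 = 0.634634.
229.1 × 0.634634 = 145.3946494 ≈ 145.4.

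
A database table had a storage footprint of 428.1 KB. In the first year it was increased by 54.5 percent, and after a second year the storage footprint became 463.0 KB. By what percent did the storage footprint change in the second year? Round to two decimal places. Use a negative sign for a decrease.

After the first year: 428.1 × 1.545 = 661.4145.
Second-year multiplier: 463.0 ÷ 661.4145 ≈ 0.700015.
That is a change of -30.00%.

-30.00%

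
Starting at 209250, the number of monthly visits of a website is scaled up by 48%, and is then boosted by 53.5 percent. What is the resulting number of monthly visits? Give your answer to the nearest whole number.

48% increase: 209250 × 1.48 = 309690.
After the 53.5% increase: 309690 × 1.535 = 475374.15 ≈ 475374.

475374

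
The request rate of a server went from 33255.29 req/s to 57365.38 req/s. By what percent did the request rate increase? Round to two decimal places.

Change: 57365.38 − 33255.29 = 24110.09.
Relative to the original: 24110.09 ÷ 33255.29 ≈ 72.50%.
So the request rate increased by 72.50%.

72.50%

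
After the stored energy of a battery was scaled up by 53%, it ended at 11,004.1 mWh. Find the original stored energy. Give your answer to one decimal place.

The overall multiplier applied was 1.53.
So the original stored energy was 11,004.1 ÷ 1.53 ≈ 7,192.2 mWh.

7,192.2 mWh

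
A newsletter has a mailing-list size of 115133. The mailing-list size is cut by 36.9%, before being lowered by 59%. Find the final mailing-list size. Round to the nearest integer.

After the 36.9% decrease: 115133 × 0.631 = 72648.923.
After the 59% decrease: 72648.923 × 0.41 = 29786.05843 ≈ 29786.

29786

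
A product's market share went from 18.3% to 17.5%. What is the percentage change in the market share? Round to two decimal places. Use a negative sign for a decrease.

The change is 17.5 − 18.3 = -0.8 percentage points.
Relative to the original 18.3%, that is -0.8 ÷ 18.3 ≈ -4.37%.

-4.37%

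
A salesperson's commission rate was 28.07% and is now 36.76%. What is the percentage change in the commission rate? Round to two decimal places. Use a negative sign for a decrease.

The change is 36.76 − 28.07 = 8.69 percentage points.
Relative to the original 28.07%, that is 8.69 ÷ 28.07 ≈ 30.96%.

30.96%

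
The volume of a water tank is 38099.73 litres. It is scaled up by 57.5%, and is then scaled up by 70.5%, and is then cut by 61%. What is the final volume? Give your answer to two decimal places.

57.5% increase: 38099.73 × 1.575 = 60007.07475.
70.5% increase: 60007.07475 × 1.705 = 102312.06244875.
61% decrease: 102312.06244875 × 0.39 = 39901.7043550125 ≈ 39901.70.

39901.70 litres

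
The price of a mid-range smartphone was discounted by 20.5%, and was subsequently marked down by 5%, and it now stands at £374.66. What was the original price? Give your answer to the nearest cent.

£496.07

Undoing the 5% decrease: £374.66 ÷ 0.95 ≈ £394.378947.
Undoing the 20.5% decrease: £394.378947 ÷ 0.795 ≈ £496.07.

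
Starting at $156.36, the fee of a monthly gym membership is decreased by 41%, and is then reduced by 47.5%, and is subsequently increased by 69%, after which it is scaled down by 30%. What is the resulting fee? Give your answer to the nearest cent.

$57.30

Each change multiplies by a factor: 0.59 × 0.525 × 1.69 × 0.7 = 0.36643425.
$156.36 × 0.36643425 = $57.29565933 ≈ $57.30.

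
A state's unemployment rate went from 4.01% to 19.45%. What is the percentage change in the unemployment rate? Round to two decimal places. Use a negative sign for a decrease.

385.04%

The change is 19.45 − 4.01 = 15.44 percentage points.
Relative to the original 4.01%, that is 15.44 ÷ 4.01 ≈ 385.04%.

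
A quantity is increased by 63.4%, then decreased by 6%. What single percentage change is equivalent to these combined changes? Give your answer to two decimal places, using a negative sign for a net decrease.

53.60%

The combined multiplier is 1.634 × 0.94 = 1.53596.
That corresponds to an increase of 53.60%.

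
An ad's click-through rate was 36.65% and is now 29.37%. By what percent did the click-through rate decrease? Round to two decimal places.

The change is 29.37 − 36.65 = -7.28 percentage points.
Relative to the original 36.65%, that is -7.28 ÷ 36.65 ≈ -19.86%.
So the click-through rate fell by 19.86%.

19.86%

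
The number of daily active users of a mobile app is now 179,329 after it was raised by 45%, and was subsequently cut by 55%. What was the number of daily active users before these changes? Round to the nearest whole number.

274,834

The overall multiplier applied was 1.45 × 0.45 = 0.6525.
So the original number of daily active users was 179,329 ÷ 0.6525 ≈ 274,834.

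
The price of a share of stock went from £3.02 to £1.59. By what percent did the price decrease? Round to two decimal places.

Change: £1.59 − £3.02 = -£1.43.
Relative to the original: -£1.43 ÷ £3.02 ≈ -47.35%.
So the price decreased by 47.35%.

47.35%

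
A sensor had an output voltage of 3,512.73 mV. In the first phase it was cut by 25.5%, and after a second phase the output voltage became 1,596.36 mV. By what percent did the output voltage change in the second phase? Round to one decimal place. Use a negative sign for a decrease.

-39.0%

After the first phase: 3,512.73 × 0.745 = 2616.98385.
Second-phase multiplier: 1,596.36 ÷ 2616.98385 ≈ 0.61.
That is a change of -39.0%.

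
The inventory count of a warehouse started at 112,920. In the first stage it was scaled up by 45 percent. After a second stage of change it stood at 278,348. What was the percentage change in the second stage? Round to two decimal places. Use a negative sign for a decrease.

70.00%

After the first stage: 112,920 × 1.45 = 163734.
Second-stage multiplier: 278,348 ÷ 163734 ≈ 1.700001.
That is a change of 70.00%.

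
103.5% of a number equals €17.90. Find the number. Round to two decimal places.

€17.90 ÷ 1.035 ≈ €17.29.

€17.29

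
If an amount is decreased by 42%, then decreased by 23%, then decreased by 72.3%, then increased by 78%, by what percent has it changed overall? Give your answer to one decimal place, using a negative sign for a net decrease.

A 42% decrease multiplies by 0.58.
Then a 23% decrease: 0.58 × 0.77 = 0.4466.
Then a 72.3% decrease: 0.4466 × 0.277 = 0.1237082.
Then a 78% increase: 0.1237082 × 1.78 = 0.220200596.
Overall factor 0.220200596, i.e. -78.0%.

-78.0%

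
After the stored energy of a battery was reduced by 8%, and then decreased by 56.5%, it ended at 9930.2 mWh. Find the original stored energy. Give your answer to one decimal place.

Undoing the 56.5% decrease: 9930.2 ÷ 0.435 ≈ 22828.045977.
Undoing the 8% decrease: 22828.045977 ÷ 0.92 ≈ 24813.1 mWh.

24813.1 mWh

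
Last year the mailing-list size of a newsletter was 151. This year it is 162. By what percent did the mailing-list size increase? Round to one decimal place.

7.3%

Change: 162 − 151 = 11.
Relative to the original: 11 ÷ 151 ≈ 7.3%.
So the mailing-list size increased by 7.3%.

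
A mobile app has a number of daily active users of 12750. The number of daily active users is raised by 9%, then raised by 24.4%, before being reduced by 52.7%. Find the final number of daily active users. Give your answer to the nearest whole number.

8177

Each change multiplies by a factor: 1.09 × 1.244 × 0.473 = 0.64136908.
12750 × 0.64136908 = 8177.45577 ≈ 8177.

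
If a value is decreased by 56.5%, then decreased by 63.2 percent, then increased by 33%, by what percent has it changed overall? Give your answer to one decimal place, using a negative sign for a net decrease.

The combined multiplier is 0.435 × 0.368 × 1.33 = 0.2129064.
That corresponds to a decrease of 78.7%.

-78.7%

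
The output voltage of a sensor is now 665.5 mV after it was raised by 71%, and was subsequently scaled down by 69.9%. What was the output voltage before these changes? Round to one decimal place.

Undoing the 69.9% decrease: 665.5 ÷ 0.301 ≈ 2210.963455.
Undoing the 71% increase: 2210.963455 ÷ 1.71 ≈ 1,293.0 mV.

1,293.0 mV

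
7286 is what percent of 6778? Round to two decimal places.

7286 ÷ 6778 ≈ 107.49%.

107.49%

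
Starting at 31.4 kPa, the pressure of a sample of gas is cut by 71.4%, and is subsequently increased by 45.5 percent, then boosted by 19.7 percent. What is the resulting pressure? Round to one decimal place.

After the 71.4% decrease: 31.4 × 0.286 = 8.9804.
Apply the 45.5% increase: 8.9804 × 1.455 = 13.066482.
Apply the 19.7% increase: 13.066482 × 1.197 = 15.640578954 ≈ 15.6.

15.6 kPa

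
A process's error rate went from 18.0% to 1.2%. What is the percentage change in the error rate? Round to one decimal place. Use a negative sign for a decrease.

-93.3%

The change is 1.2 − 18.0 = -16.8 percentage points.
Relative to the original 18.0%, that is -16.8 ÷ 18.0 ≈ -93.3%.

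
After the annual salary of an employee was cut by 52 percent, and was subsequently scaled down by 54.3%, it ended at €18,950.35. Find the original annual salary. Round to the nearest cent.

Undoing the 54.3% decrease: €18,950.35 ÷ 0.457 ≈ €41466.849015.
Undoing the 52% decrease: €41466.849015 ÷ 0.48 ≈ €86,389.27.

€86,389.27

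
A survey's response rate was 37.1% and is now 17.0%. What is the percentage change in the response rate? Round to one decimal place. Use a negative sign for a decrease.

The change is 17.0 − 37.1 = -20.1 percentage points.
Relative to the original 37.1%, that is -20.1 ÷ 37.1 ≈ -54.2%.

-54.2%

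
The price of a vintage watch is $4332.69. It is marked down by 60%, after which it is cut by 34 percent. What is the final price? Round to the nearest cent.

Apply the 60% decrease: $4332.69 × 0.4 = $1733.076.
Apply the 34% decrease: $1733.076 × 0.66 = $1143.83016 ≈ $1143.83.

$1143.83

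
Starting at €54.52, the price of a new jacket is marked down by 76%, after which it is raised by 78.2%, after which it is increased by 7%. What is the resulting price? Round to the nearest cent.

Each change multiplies by a factor: 0.24 × 1.782 × 1.07 = 0.4576176.
€54.52 × 0.4576176 = €24.949311552 ≈ €24.95.

€24.95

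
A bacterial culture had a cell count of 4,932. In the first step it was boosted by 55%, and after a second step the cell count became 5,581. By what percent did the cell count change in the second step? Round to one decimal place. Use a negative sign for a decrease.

After the first step: 4,932 × 1.55 = 7644.6.
Second-step multiplier: 5,581 ÷ 7644.6 ≈ 0.73006.
That is a change of -27.0%.

-27.0%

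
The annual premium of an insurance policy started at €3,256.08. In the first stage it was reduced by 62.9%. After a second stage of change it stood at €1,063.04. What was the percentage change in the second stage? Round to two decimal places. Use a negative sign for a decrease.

-12.00%

After the first stage: €3,256.08 × 0.371 = €1208.00568.
Second-stage multiplier: €1,063.04 ÷ €1208.00568 ≈ 0.879996.
That is a change of -12.00%.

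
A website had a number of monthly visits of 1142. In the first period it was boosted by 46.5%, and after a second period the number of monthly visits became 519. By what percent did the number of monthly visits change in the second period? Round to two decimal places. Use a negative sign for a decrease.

After the first period: 1142 × 1.465 = 1673.03.
Second-period multiplier: 519 ÷ 1673.03 ≈ 0.310216.
That is a change of -68.98%.

-68.98%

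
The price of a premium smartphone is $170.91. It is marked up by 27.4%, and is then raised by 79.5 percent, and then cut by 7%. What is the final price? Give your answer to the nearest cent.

$363.48

Each change multiplies by a factor: 1.274 × 1.795 × 0.93 = 2.1267519.
$170.91 × 2.1267519 = $363.483167229 ≈ $363.48.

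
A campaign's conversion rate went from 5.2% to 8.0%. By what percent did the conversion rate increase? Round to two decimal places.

53.85%

The change is 8.0 − 5.2 = 2.8 percentage points.
Relative to the original 5.2%, that is 2.8 ÷ 5.2 ≈ 53.85%.
So the conversion rate rose by 53.85%.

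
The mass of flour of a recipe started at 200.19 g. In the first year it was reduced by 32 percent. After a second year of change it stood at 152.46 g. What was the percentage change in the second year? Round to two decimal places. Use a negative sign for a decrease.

After the first year: 200.19 × 0.68 = 136.1292.
Second-year multiplier: 152.46 ÷ 136.1292 ≈ 1.119965.
That is a change of 12.00%.

12.00%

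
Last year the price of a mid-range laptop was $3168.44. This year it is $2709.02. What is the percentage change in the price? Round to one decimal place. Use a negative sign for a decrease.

-14.5%

Change: $2709.02 − $3168.44 = -$459.42.
Relative to the original: -$459.42 ÷ $3168.44 ≈ -14.5%.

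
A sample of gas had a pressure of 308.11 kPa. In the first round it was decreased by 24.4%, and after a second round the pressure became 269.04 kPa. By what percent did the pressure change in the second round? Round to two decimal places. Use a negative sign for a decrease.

After the first round: 308.11 × 0.756 = 232.93116.
Second-round multiplier: 269.04 ÷ 232.93116 ≈ 1.155019.
That is a change of 15.50%.

15.50%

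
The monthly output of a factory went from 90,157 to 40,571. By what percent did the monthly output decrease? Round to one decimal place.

55.0%

Change: 40,571 − 90,157 = -49,586.
Relative to the original: -49,586 ÷ 90,157 ≈ -55.0%.
So the monthly output decreased by 55.0%.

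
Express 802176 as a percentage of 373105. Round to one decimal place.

215.0%

802176 ÷ 373105 ≈ 215.0%.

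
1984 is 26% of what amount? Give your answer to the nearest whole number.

7631

1984 ÷ 0.26 ≈ 7631.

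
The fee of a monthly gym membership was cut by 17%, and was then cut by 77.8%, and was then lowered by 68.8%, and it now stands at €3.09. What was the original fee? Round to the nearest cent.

€53.75

Undoing the 68.8% decrease: €3.09 ÷ 0.312 ≈ €9.903846.
Undoing the 77.8% decrease: €9.903846 ÷ 0.222 ≈ €44.611919.
Undoing the 17% decrease: €44.611919 ÷ 0.83 ≈ €53.75.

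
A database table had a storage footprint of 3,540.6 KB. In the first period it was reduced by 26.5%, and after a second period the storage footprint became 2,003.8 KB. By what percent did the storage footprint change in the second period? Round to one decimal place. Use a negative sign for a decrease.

-23.0%

After the first period: 3,540.6 × 0.735 = 2602.341.
Second-period multiplier: 2,003.8 ÷ 2602.341 ≈ 0.77.
That is a change of -23.0%.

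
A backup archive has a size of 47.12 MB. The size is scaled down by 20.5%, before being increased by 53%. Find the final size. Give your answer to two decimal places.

57.31 MB

Apply the 20.5% decrease: 47.12 × 0.795 = 37.4604.
Apply the 53% increase: 37.4604 × 1.53 = 57.314412 ≈ 57.31.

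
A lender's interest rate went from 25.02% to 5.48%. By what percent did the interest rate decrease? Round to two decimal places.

The change is 5.48 − 25.02 = -19.54 percentage points.
Relative to the original 25.02%, that is -19.54 ÷ 25.02 ≈ -78.10%.
So the interest rate fell by 78.10%.

78.10%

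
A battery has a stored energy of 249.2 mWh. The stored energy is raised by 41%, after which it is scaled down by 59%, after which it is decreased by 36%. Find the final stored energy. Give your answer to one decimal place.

92.2 mWh

After the 41% increase: 249.2 × 1.41 = 351.372.
Apply the 59% decrease: 351.372 × 0.41 = 144.06252.
36% decrease: 144.06252 × 0.64 = 92.2000128 ≈ 92.2.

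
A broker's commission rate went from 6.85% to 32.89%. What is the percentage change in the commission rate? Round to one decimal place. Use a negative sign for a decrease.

The change is 32.89 − 6.85 = 26.04 percentage points.
Relative to the original 6.85%, that is 26.04 ÷ 6.85 ≈ 380.1%.

380.1%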